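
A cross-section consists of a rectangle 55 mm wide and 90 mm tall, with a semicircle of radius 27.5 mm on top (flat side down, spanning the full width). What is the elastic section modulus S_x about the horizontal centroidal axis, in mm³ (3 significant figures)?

S_x ≈ 1.05 × 10⁵ mm³

Split into non-overlapping primitives; take the origin at the lower-left of the bounding box.
Rectangular body: 55 × 90, A = 4 950 mm², y = 45 mm, Ī = 3 341 250 mm⁴.
Semicircular cap: semicircle r = 27.5, A = 1187.9 mm², y = 101.67 mm, Ī = 62 772 mm⁴.
Centroid: ȳ = ΣA·y / ΣA = 55.968 mm.
Transfer each piece to the horizontal centroidal axis using Ī + A·d² with d = y − 55.968:
  rectangular body: d = -10.968 mm → contributes +3 936 722 mm⁴
  semicircular cap: d = 45.703 mm → contributes +2 544 083 mm⁴
Total I = 6 480 805 mm⁴.
Extreme fibre distance c = 61.532 mm; S = I/c = 105 324 mm³.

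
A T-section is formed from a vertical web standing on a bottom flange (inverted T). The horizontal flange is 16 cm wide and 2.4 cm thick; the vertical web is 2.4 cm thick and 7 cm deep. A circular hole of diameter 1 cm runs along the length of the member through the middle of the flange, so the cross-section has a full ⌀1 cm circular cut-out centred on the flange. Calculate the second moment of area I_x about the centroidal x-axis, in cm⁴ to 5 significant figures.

Decompose the section into non-overlapping parts with the origin at the bottom-left of its bounding rectangle.
Flange: 16 × 2.4, A = 38.4 cm², y = 1.2 cm, Ī = 18.432 cm⁴.
Web: 2.4 × 7, A = 16.8 cm², y = 5.9 cm, Ī = 68.6 cm⁴.
Hole (subtracted): ⌀1, A = 0.7853982 cm², y = 1.2 cm, Ī = 0.04908739 cm⁴.
Centroid: ȳ = ΣA·y / ΣA = 2.651081 cm.
Transfer each piece to the centroidal x-axis using Ī + A·d² with d = y − 2.651081:
  flange: d = -1.451081 cm → contributes +99.28844 cm⁴
  web: d = 3.248919 cm → contributes +245.932 cm⁴
  hole: d = -1.451081 cm → contributes −1.70285 cm⁴
Total I = 343.5175 cm⁴.

I_x ≈ 343.52 cm⁴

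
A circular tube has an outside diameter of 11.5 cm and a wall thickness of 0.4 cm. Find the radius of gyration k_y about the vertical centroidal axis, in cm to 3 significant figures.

Split into non-overlapping primitives; take the origin at the lower-left of the bounding box.
Outer circle: ⌀11.5, A = 103.87 cm², x = 5.75 cm, Ī = 858.54 cm⁴.
Bore (subtracted): ⌀10.7, A = 89.92 cm², x = 5.75 cm, Ī = 643.44 cm⁴.
By symmetry the centroid is at mid-width, x̄ = 5.75 cm.
All pieces are centred on the vertical centroidal axis, so I = ΣĪ (holes subtracted) = 215.11 cm⁴.
Radius of gyration: k = √(I/A) = √(215.11 / 13.949) = 3.927 cm.

k_y ≈ 3.93 cm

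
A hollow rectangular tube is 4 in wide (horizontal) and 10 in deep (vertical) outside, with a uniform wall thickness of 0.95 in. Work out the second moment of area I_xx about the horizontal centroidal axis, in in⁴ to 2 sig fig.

Break the section into simple shapes (no overlaps), measuring from the bottom-left corner of the bounding box.
Outer rectangle: 4 × 10, A = 40 in², y = 5 in, Ī = 333.3 in⁴.
Inner void (subtracted): 2.1 × 8.1, A = 17.01 in², y = 5 in, Ī = 93 in⁴.
By symmetry the centroid is at mid-height, ȳ = 5 in.
All pieces are centred on the horizontal centroidal axis, so I = ΣĪ (holes subtracted) = 240.3 in⁴.

I_xx ≈ 240 in⁴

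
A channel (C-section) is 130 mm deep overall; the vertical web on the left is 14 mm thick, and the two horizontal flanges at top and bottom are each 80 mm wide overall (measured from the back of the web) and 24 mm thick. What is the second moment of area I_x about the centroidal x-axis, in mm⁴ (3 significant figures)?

Split into non-overlapping primitives; take the origin at the lower-left of the bounding box.
Web: 14 × 130, A = 1 820 mm², y = 65 mm, Ī = 2 563 167 mm⁴.
Top flange (beyond web): 66 × 24, A = 1 584 mm², y = 118 mm, Ī = 76 032 mm⁴.
Bottom flange (beyond web): 66 × 24, A = 1 584 mm², y = 12 mm, Ī = 76 032 mm⁴.
By symmetry the centroid is at mid-height, ȳ = 65 mm.
Transfer each piece to the centroidal x-axis using Ī + A·d² with d = y − 65:
  web: d = 0 mm → contributes +2 563 167 mm⁴
  top flange (beyond web): d = 53 mm → contributes +4 525 488 mm⁴
  bottom flange (beyond web): d = -53 mm → contributes +4 525 488 mm⁴
Total I = 11 614 143 mm⁴.

I_x ≈ 1.16 × 10⁷ mm⁴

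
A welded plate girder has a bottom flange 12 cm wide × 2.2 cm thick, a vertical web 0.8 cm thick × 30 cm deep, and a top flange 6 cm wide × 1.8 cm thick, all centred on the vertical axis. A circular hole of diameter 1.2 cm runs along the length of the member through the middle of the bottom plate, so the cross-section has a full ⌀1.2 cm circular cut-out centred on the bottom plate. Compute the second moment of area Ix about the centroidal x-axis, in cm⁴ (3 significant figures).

Treat the section as a set of non-overlapping primitives; coordinates are from the bounding-box lower-left.
Bottom plate: 12 × 2.2, A = 26.4 cm², y = 1.1 cm, Ī = 10.648 cm⁴.
Web plate: 0.8 × 30, A = 24 cm², y = 17.2 cm, Ī = 1 800 cm⁴.
Top plate: 6 × 1.8, A = 10.8 cm², y = 33.1 cm, Ī = 2.916 cm⁴.
Hole (subtracted): ⌀1.2, A = 1.131 cm², y = 1.1 cm, Ī = 0.10179 cm⁴.
Centroid: ȳ = ΣA·y / ΣA = 13.286 cm.
Transfer each piece to the centroidal x-axis using Ī + A·d² with d = y − 13.286:
  bottom plate: d = -12.186 cm → contributes +3 931 cm⁴
  web plate: d = 3.914 cm → contributes +2167.7 cm⁴
  top plate: d = 19.814 cm → contributes +4242.9 cm⁴
  hole: d = -12.186 cm → contributes −168.05 cm⁴
Total I = 10 174 cm⁴.

Ix ≈ 1.02 × 10⁴ cm⁴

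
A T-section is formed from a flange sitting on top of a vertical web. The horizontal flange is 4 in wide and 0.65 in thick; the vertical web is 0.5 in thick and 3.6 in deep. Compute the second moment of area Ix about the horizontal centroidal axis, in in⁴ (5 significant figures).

Ix ≈ 6.8385 in⁴

Decompose the section into non-overlapping parts with the origin at the bottom-left of its bounding rectangle.
Flange: 4 × 0.65, A = 2.6 in², y = 3.925 in, Ī = 0.09154167 in⁴.
Web: 0.5 × 3.6, A = 1.8 in², y = 1.8 in, Ī = 1.944 in⁴.
Centroid: ȳ = ΣA·y / ΣA = 3.055682 in.
Transfer each piece to the horizontal centroidal axis using Ī + A·d² with d = y − 3.055682:
  flange: d = 0.8693182 in → contributes +2.056398 in⁴
  web: d = -1.255682 in → contributes +4.782126 in⁴
Total I = 6.838525 in⁴.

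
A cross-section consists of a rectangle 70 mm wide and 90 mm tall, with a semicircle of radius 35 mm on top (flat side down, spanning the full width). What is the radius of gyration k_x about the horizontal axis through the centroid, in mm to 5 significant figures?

Break the section into simple shapes (no overlaps), measuring from the bottom-left corner of the bounding box.
Rectangular body: 70 × 90, A = 6 300 mm², y = 45 mm, Ī = 4 252 500 mm⁴.
Semicircular cap: semicircle r = 35, A = 1924.226 mm², y = 104.8545 mm, Ī = 164 704 mm⁴.
Centroid: ȳ = ΣA·y / ΣA = 59.00417 mm.
Transfer each piece to the horizontal axis through the centroid using Ī + A·d² with d = y − 59.00417:
  rectangular body: d = -14.00417 mm → contributes +5 488 036 mm⁴
  semicircular cap: d = 45.85029 mm → contributes +4 209 905 mm⁴
Total I = 9 697 941 mm⁴.
Radius of gyration: k = √(I/A) = √(9 697 941 / 8224.226) = 34.33937 mm.

k_x ≈ 34.339 mm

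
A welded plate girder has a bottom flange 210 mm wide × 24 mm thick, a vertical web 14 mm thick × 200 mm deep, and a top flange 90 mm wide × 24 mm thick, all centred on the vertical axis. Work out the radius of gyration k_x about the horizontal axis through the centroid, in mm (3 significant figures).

Split into non-overlapping primitives; take the origin at the lower-left of the bounding box.
Bottom plate: 210 × 24, A = 5 040 mm², y = 12 mm, Ī = 241 920 mm⁴.
Web plate: 14 × 200, A = 2 800 mm², y = 124 mm, Ī = 9 333 333 mm⁴.
Top plate: 90 × 24, A = 2 160 mm², y = 236 mm, Ī = 103 680 mm⁴.
Centroid: ȳ = ΣA·y / ΣA = 91.744 mm.
Transfer each piece to the horizontal axis through the centroid using Ī + A·d² with d = y − 91.744:
  bottom plate: d = -79.744 mm → contributes +32 291 812 mm⁴
  web plate: d = 32.256 mm → contributes +12 246 592 mm⁴
  top plate: d = 144.26 mm → contributes +45 052 834 mm⁴
Total I = 89 591 238 mm⁴.
Radius of gyration: k = √(I/A) = √(89 591 238 / 10 000) = 94.653 mm.

k_x ≈ 94.7 mm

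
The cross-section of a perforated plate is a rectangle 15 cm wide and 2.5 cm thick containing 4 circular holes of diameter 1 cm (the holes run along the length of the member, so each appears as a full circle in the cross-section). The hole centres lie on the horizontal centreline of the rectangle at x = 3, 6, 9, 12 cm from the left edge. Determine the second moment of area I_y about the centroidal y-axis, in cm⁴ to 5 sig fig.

I_y ≈ 667.59 cm⁴

Break the section into simple shapes (no overlaps), measuring from the bottom-left corner of the bounding box.
Plate: 15 × 2.5, A = 37.5 cm², x = 7.5 cm, Ī = 703.125 cm⁴.
Hole 1 (subtracted): ⌀1, A = 0.7853982 cm², x = 3 cm, Ī = 0.04908739 cm⁴.
Hole 2 (subtracted): ⌀1, A = 0.7853982 cm², x = 6 cm, Ī = 0.04908739 cm⁴.
Hole 3 (subtracted): ⌀1, A = 0.7853982 cm², x = 9 cm, Ī = 0.04908739 cm⁴.
Hole 4 (subtracted): ⌀1, A = 0.7853982 cm², x = 12 cm, Ī = 0.04908739 cm⁴.
By symmetry the centroid is at mid-width, x̄ = 7.5 cm.
Transfer each piece to the centroidal y-axis using Ī + A·d² with d = x − 7.5:
  plate: d = 0 cm → contributes +703.125 cm⁴
  hole 1: d = -4.5 cm → contributes −15.9534 cm⁴
  hole 2: d = -1.5 cm → contributes −1.816233 cm⁴
  hole 3: d = 1.5 cm → contributes −1.816233 cm⁴
  hole 4: d = 4.5 cm → contributes −15.9534 cm⁴
Total I = 667.5857 cm⁴.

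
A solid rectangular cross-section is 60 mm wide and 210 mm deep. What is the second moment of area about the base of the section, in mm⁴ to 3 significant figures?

I_base ≈ 1.85 × 10⁸ mm⁴

The section: 60 × 210, A = 12 600 mm², y = 105 mm, Ī = 46 305 000 mm⁴.
Transfer it to the base of the section using Ī + A·d² with d = y − 0:
  the section: d = 105 mm → contributes +185 220 000 mm⁴
Total I = 185 220 000 mm⁴.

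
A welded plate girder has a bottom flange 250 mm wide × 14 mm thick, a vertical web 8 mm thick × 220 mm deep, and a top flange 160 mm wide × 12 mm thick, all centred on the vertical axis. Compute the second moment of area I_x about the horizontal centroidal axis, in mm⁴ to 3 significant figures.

I_x ≈ 7.61 × 10⁷ mm⁴

Break the section into simple shapes (no overlaps), measuring from the bottom-left corner of the bounding box.
Bottom plate: 250 × 14, A = 3 500 mm², y = 7 mm, Ī = 57 167 mm⁴.
Web plate: 8 × 220, A = 1 760 mm², y = 124 mm, Ī = 7 098 667 mm⁴.
Top plate: 160 × 12, A = 1 920 mm², y = 240 mm, Ī = 23 040 mm⁴.
Centroid: ȳ = ΣA·y / ΣA = 97.986 mm.
Transfer each piece to the horizontal centroidal axis using Ī + A·d² with d = y − 97.986:
  bottom plate: d = -90.986 mm → contributes +29 031 795 mm⁴
  web plate: d = 26.014 mm → contributes +8 289 702 mm⁴
  top plate: d = 142.01 mm → contributes +38 745 515 mm⁴
Total I = 76 067 012 mm⁴.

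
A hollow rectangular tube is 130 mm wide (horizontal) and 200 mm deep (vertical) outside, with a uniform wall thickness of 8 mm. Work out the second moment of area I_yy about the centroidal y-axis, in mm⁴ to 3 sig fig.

I_yy ≈ 1.39 × 10⁷ mm⁴

Decompose the section into non-overlapping parts with the origin at the bottom-left of its bounding rectangle.
Outer rectangle: 130 × 200, A = 26 000 mm², x = 65 mm, Ī = 36 616 667 mm⁴.
Inner void (subtracted): 114 × 184, A = 20 976 mm², x = 65 mm, Ī = 22 717 008 mm⁴.
By symmetry the centroid is at mid-width, x̄ = 65 mm.
All pieces are centred on the centroidal y-axis, so I = ΣĪ (holes subtracted) = 13 899 659 mm⁴.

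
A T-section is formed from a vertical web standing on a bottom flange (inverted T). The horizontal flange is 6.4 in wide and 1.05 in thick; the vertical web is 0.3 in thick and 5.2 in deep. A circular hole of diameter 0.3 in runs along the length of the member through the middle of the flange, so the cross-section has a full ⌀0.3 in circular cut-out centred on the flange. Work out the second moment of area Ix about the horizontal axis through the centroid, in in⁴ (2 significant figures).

Break the section into simple shapes (no overlaps), measuring from the bottom-left corner of the bounding box.
Flange: 6.4 × 1.05, A = 6.72 in², y = 0.525 in, Ī = 0.6174 in⁴.
Web: 0.3 × 5.2, A = 1.56 in², y = 3.65 in, Ī = 3.515 in⁴.
Hole (subtracted): ⌀0.3, A = 0.07069 in², y = 0.525 in, Ī = 0.0003976 in⁴.
Centroid: ȳ = ΣA·y / ΣA = 1.119 in.
Transfer each piece to the horizontal axis through the centroid using Ī + A·d² with d = y − 1.119:
  flange: d = -0.5938 in → contributes +2.987 in⁴
  web: d = 2.531 in → contributes +13.51 in⁴
  hole: d = -0.5938 in → contributes −0.02532 in⁴
Total I = 16.47 in⁴.

Ix ≈ 16 in⁴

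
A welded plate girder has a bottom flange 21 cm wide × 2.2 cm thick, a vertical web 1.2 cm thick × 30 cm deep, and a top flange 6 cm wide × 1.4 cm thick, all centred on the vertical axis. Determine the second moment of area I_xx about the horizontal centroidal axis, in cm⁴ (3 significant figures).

I_xx ≈ 1.26 × 10⁴ cm⁴

Break the section into simple shapes (no overlaps), measuring from the bottom-left corner of the bounding box.
Bottom plate: 21 × 2.2, A = 46.2 cm², y = 1.1 cm, Ī = 18.634 cm⁴.
Web plate: 1.2 × 30, A = 36 cm², y = 17.2 cm, Ī = 2 700 cm⁴.
Top plate: 6 × 1.4, A = 8.4 cm², y = 32.9 cm, Ī = 1.372 cm⁴.
Centroid: ȳ = ΣA·y / ΣA = 10.446 cm.
Transfer each piece to the horizontal centroidal axis using Ī + A·d² with d = y − 10.446:
  bottom plate: d = -9.3457 cm → contributes +4053.8 cm⁴
  web plate: d = 6.7543 cm → contributes +4342.3 cm⁴
  top plate: d = 22.454 cm → contributes +4236.6 cm⁴
Total I = 12 633 cm⁴.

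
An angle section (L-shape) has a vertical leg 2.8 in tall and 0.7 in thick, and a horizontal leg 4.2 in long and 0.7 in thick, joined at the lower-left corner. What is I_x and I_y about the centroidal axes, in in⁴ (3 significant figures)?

Decompose the section into non-overlapping parts with the origin at the bottom-left of its bounding rectangle.
Vertical leg: 0.7 × 2.8, A = 1.96 in², y = 1.4 in, Ī = 1.2805 in⁴.
Horizontal leg (remainder): 3.5 × 0.7, A = 2.45 in², y = 0.35 in, Ī = 0.10004 in⁴.
Centroid: ȳ = ΣA·y / ΣA = 0.81667 in.
Transfer each piece to the centroidal x-axis using Ī + A·d² with d = y − 0.81667:
  vertical leg: d = 0.58333 in → contributes +1.9475 in⁴
  horizontal leg (remainder): d = -0.46667 in → contributes +0.6336 in⁴
Total I = 2.5811 in⁴.
For the y-axis: x̄ = 1.5167 in.
Repeating about the centroidal y-axis gives I_y = 7.3831 in⁴.

I_x ≈ 2.58 in⁴, I_y ≈ 7.38 in⁴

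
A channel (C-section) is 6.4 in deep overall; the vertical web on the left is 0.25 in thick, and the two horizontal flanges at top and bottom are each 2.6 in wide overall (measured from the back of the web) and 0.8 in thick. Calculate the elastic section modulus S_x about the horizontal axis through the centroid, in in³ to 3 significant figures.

Treat the section as a set of non-overlapping primitives; coordinates are from the bounding-box lower-left.
Web: 0.25 × 6.4, A = 1.6 in², y = 3.2 in, Ī = 5.4613 in⁴.
Top flange (beyond web): 2.35 × 0.8, A = 1.88 in², y = 6 in, Ī = 0.10027 in⁴.
Bottom flange (beyond web): 2.35 × 0.8, A = 1.88 in², y = 0.4 in, Ī = 0.10027 in⁴.
By symmetry the centroid is at mid-height, ȳ = 3.2 in.
Transfer each piece to the horizontal axis through the centroid using Ī + A·d² with d = y − 3.2:
  web: d = 0 in → contributes +5.4613 in⁴
  top flange (beyond web): d = 2.8 in → contributes +14.839 in⁴
  bottom flange (beyond web): d = -2.8 in → contributes +14.839 in⁴
Total I = 35.14 in⁴.
Extreme fibre distance c = 3.2 in; S = I/c = 10.981 in³.

S_x ≈ 11.0 in³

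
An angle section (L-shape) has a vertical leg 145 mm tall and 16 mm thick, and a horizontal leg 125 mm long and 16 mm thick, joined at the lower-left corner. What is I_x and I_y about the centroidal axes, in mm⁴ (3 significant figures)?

Treat the section as a set of non-overlapping primitives; coordinates are from the bounding-box lower-left.
Vertical leg: 16 × 145, A = 2 320 mm², y = 72.5 mm, Ī = 4 064 833 mm⁴.
Horizontal leg (remainder): 109 × 16, A = 1 744 mm², y = 8 mm, Ī = 37 205 mm⁴.
Centroid: ȳ = ΣA·y / ΣA = 44.821 mm.
Transfer each piece to the centroidal x-axis using Ī + A·d² with d = y − 44.821:
  vertical leg: d = 27.679 mm → contributes +5 842 265 mm⁴
  horizontal leg (remainder): d = -36.821 mm → contributes +2 401 679 mm⁴
Total I = 8 243 944 mm⁴.
For the y-axis: x̄ = 34.821 mm.
Repeating about the centroidal y-axis gives I_y = 5 665 224 mm⁴.

I_x ≈ 8.24 × 10⁶ mm⁴, I_y ≈ 5.67 × 10⁶ mm⁴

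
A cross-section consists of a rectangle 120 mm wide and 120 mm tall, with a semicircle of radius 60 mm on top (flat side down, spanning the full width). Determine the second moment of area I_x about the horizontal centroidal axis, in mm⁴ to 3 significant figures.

Split into non-overlapping primitives; take the origin at the lower-left of the bounding box.
Rectangular body: 120 × 120, A = 14 400 mm², y = 60 mm, Ī = 17 280 000 mm⁴.
Semicircular cap: semicircle r = 60, A = 5654.9 mm², y = 145.46 mm, Ī = 1 422 450 mm⁴.
Centroid: ȳ = ΣA·y / ΣA = 84.098 mm.
Transfer each piece to the horizontal centroidal axis using Ī + A·d² with d = y − 84.098:
  rectangular body: d = -24.098 mm → contributes +25 642 616 mm⁴
  semicircular cap: d = 61.366 mm → contributes +22 717 677 mm⁴
Total I = 48 360 293 mm⁴.

I_x ≈ 4.84 × 10⁷ mm⁴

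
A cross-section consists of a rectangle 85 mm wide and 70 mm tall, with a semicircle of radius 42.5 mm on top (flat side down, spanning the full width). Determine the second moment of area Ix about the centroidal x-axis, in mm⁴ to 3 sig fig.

Ix ≈ 8.19 × 10⁶ mm⁴

Split into non-overlapping primitives; take the origin at the lower-left of the bounding box.
Rectangular body: 85 × 70, A = 5 950 mm², y = 35 mm, Ī = 2 429 583 mm⁴.
Semicircular cap: semicircle r = 42.5, A = 2837.3 mm², y = 88.038 mm, Ī = 358 086 mm⁴.
Centroid: ȳ = ΣA·y / ΣA = 52.125 mm.
Transfer each piece to the centroidal x-axis using Ī + A·d² with d = y − 52.125:
  rectangular body: d = -17.125 mm → contributes +4 174 495 mm⁴
  semicircular cap: d = 35.913 mm → contributes +4 017 342 mm⁴
Total I = 8 191 837 mm⁴.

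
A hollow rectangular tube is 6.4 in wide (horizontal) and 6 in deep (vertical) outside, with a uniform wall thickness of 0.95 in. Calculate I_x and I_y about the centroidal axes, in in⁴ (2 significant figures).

I_x ≈ 89 in⁴, I_y ≈ 100 in⁴

Split into non-overlapping primitives; take the origin at the lower-left of the bounding box.
Outer rectangle: 6.4 × 6, A = 38.4 in², y = 3 in, Ī = 115.2 in⁴.
Inner void (subtracted): 4.5 × 4.1, A = 18.45 in², y = 3 in, Ī = 25.85 in⁴.
By symmetry the centroid is at mid-height, ȳ = 3 in.
All pieces are centred on the centroidal x-axis, so I = ΣĪ (holes subtracted) = 89.35 in⁴.
Repeating about the centroidal y-axis gives I_y = 99.94 in⁴.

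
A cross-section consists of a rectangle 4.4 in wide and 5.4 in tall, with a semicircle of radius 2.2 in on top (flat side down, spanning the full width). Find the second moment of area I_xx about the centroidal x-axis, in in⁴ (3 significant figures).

I_xx ≈ 136 in⁴

Decompose the section into non-overlapping parts with the origin at the bottom-left of its bounding rectangle.
Rectangular body: 4.4 × 5.4, A = 23.76 in², y = 2.7 in, Ī = 57.737 in⁴.
Semicircular cap: semicircle r = 2.2, A = 7.6027 in², y = 6.3337 in, Ī = 2.5711 in⁴.
Centroid: ȳ = ΣA·y / ΣA = 3.5809 in.
Transfer each piece to the centroidal x-axis using Ī + A·d² with d = y − 3.5809:
  rectangular body: d = -0.88085 in → contributes +76.172 in⁴
  semicircular cap: d = 2.7529 in → contributes +60.186 in⁴
Total I = 136.36 in⁴.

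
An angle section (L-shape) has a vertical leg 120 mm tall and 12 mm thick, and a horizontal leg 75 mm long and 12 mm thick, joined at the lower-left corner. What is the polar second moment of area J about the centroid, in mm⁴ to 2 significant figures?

Break the section into simple shapes (no overlaps), measuring from the bottom-left corner of the bounding box.
Vertical leg: 12 × 120, A = 1 440 mm², y = 60 mm, Ī = 1 728 000 mm⁴.
Horizontal leg (remainder): 63 × 12, A = 756 mm², y = 6 mm, Ī = 9 072 mm⁴.
Centroid: ȳ = ΣA·y / ΣA = 41.41 mm.
Transfer each piece to the centroidal x-axis using Ī + A·d² with d = y − 41.41:
  vertical leg: d = 18.59 mm → contributes +2 225 656 mm⁴
  horizontal leg (remainder): d = -35.41 mm → contributes +956 988 mm⁴
Total I = 3 182 643 mm⁴.
For the y-axis: x̄ = 18.91 mm.
Repeating about the centroidal y-axis gives I_y = 964 458 mm⁴.
Polar second moment: J = I_x + I_y = 4 147 101 mm⁴.

J ≈ 4.1 × 10⁶ mm⁴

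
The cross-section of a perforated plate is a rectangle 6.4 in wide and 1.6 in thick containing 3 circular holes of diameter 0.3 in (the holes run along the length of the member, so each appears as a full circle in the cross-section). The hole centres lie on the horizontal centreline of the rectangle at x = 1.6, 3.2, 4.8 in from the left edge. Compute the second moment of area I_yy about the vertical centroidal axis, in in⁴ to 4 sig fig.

Treat the section as a set of non-overlapping primitives; coordinates are from the bounding-box lower-left.
Plate: 6.4 × 1.6, A = 10.24 in², x = 3.2 in, Ī = 34.9525 in⁴.
Hole 1 (subtracted): ⌀0.3, A = 0.0706858 in², x = 1.6 in, Ī = 0.000397608 in⁴.
Hole 2 (subtracted): ⌀0.3, A = 0.0706858 in², x = 3.2 in, Ī = 0.000397608 in⁴.
Hole 3 (subtracted): ⌀0.3, A = 0.0706858 in², x = 4.8 in, Ī = 0.000397608 in⁴.
By symmetry the centroid is at mid-width, x̄ = 3.2 in.
Transfer each piece to the vertical centroidal axis using Ī + A·d² with d = x − 3.2:
  plate: d = 0 in → contributes +34.9525 in⁴
  hole 1: d = -1.6 in → contributes −0.181353 in⁴
  hole 2: d = 0 in → contributes −0.000397608 in⁴
  hole 3: d = 1.6 in → contributes −0.181353 in⁴
Total I = 34.5894 in⁴.

I_yy ≈ 34.59 in⁴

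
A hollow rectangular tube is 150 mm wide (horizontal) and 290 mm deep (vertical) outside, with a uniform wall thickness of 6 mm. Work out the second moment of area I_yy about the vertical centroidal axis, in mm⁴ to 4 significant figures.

Treat the section as a set of non-overlapping primitives; coordinates are from the bounding-box lower-left.
Outer rectangle: 150 × 290, A = 43 500 mm², x = 75 mm, Ī = 81 562 500 mm⁴.
Inner void (subtracted): 138 × 278, A = 38 364 mm², x = 75 mm, Ī = 60 883 668 mm⁴.
By symmetry the centroid is at mid-width, x̄ = 75 mm.
All pieces are centred on the vertical centroidal axis, so I = ΣĪ (holes subtracted) = 20 678 832 mm⁴.

I_yy ≈ 2.068 × 10⁷ mm⁴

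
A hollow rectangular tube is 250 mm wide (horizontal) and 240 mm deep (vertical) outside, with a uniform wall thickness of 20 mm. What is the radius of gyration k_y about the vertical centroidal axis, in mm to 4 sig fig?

Treat the section as a set of non-overlapping primitives; coordinates are from the bounding-box lower-left.
Outer rectangle: 250 × 240, A = 60 000 mm², x = 125 mm, Ī = 312 500 000 mm⁴.
Inner void (subtracted): 210 × 200, A = 42 000 mm², x = 125 mm, Ī = 154 350 000 mm⁴.
By symmetry the centroid is at mid-width, x̄ = 125 mm.
All pieces are centred on the vertical centroidal axis, so I = ΣĪ (holes subtracted) = 158 150 000 mm⁴.
Radius of gyration: k = √(I/A) = √(158 150 000 / 18 000) = 93.7343 mm.

k_y ≈ 93.73 mm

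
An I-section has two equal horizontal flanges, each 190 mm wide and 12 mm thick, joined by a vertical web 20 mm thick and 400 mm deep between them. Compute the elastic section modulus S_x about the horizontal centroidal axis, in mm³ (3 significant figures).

S_x ≈ 1.42 × 10⁶ mm³

Treat the section as a set of non-overlapping primitives; coordinates are from the bounding-box lower-left.
Bottom flange: 190 × 12, A = 2 280 mm², y = 6 mm, Ī = 27 360 mm⁴.
Web: 20 × 400, A = 8 000 mm², y = 212 mm, Ī = 106 666 667 mm⁴.
Top flange: 190 × 12, A = 2 280 mm², y = 418 mm, Ī = 27 360 mm⁴.
By symmetry the centroid is at mid-height, ȳ = 212 mm.
Transfer each piece to the horizontal centroidal axis using Ī + A·d² with d = y − 212:
  bottom flange: d = -206 mm → contributes +96 781 440 mm⁴
  web: d = 0 mm → contributes +106 666 667 mm⁴
  top flange: d = 206 mm → contributes +96 781 440 mm⁴
Total I = 300 229 547 mm⁴.
Extreme fibre distance c = 212 mm; S = I/c = 1 416 177 mm³.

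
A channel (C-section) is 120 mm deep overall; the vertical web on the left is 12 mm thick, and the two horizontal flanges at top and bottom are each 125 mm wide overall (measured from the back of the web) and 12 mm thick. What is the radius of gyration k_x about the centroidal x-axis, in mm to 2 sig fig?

Decompose the section into non-overlapping parts with the origin at the bottom-left of its bounding rectangle.
Web: 12 × 120, A = 1 440 mm², y = 60 mm, Ī = 1 728 000 mm⁴.
Top flange (beyond web): 113 × 12, A = 1 356 mm², y = 114 mm, Ī = 16 272 mm⁴.
Bottom flange (beyond web): 113 × 12, A = 1 356 mm², y = 6 mm, Ī = 16 272 mm⁴.
By symmetry the centroid is at mid-height, ȳ = 60 mm.
Transfer each piece to the centroidal x-axis using Ī + A·d² with d = y − 60:
  web: d = 0 mm → contributes +1 728 000 mm⁴
  top flange (beyond web): d = 54 mm → contributes +3 970 368 mm⁴
  bottom flange (beyond web): d = -54 mm → contributes +3 970 368 mm⁴
Total I = 9 668 736 mm⁴.
Radius of gyration: k = √(I/A) = √(9 668 736 / 4 152) = 48.26 mm.

k_x ≈ 48 mm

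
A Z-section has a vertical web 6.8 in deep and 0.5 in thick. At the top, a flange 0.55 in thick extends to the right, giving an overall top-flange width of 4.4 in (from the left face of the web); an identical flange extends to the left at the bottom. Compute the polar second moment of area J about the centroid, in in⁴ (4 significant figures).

Break the section into simple shapes (no overlaps), measuring from the bottom-left corner of the bounding box.
Web: 0.5 × 6.8, A = 3.4 in², y = 3.4 in, Ī = 13.1013 in⁴.
Top flange (beyond web): 3.9 × 0.55, A = 2.145 in², y = 6.525 in, Ī = 0.0540719 in⁴.
Bottom flange (beyond web): 3.9 × 0.55, A = 2.145 in², y = 0.275 in, Ī = 0.0540719 in⁴.
Centroid: ȳ = ΣA·y / ΣA = 3.4 in.
Transfer each piece to the centroidal x-axis using Ī + A·d² with d = y − 3.4:
  web: d = 0 in → contributes +13.1013 in⁴
  top flange (beyond web): d = 3.125 in → contributes +21.0013 in⁴
  bottom flange (beyond web): d = -3.125 in → contributes +21.0013 in⁴
Total I = 55.104 in⁴.
For the y-axis: x̄ = 4.15 in.
Repeating about the centroidal y-axis gives I_y = 26.272 in⁴.
Polar second moment: J = I_x + I_y = 81.376 in⁴.

J ≈ 81.38 in⁴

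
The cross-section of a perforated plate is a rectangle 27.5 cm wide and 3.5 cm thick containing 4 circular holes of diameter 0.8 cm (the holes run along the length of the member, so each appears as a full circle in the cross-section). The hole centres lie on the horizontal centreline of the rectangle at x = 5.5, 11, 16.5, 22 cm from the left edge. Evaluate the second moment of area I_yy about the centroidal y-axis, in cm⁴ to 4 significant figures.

I_yy ≈ 5990 cm⁴

Treat the section as a set of non-overlapping primitives; coordinates are from the bounding-box lower-left.
Plate: 27.5 × 3.5, A = 96.25 cm², x = 13.75 cm, Ī = 6065.76 cm⁴.
Hole 1 (subtracted): ⌀0.8, A = 0.502655 cm², x = 5.5 cm, Ī = 0.0201062 cm⁴.
Hole 2 (subtracted): ⌀0.8, A = 0.502655 cm², x = 11 cm, Ī = 0.0201062 cm⁴.
Hole 3 (subtracted): ⌀0.8, A = 0.502655 cm², x = 16.5 cm, Ī = 0.0201062 cm⁴.
Hole 4 (subtracted): ⌀0.8, A = 0.502655 cm², x = 22 cm, Ī = 0.0201062 cm⁴.
By symmetry the centroid is at mid-width, x̄ = 13.75 cm.
Transfer each piece to the centroidal y-axis using Ī + A·d² with d = x − 13.75:
  plate: d = 0 cm → contributes +6065.76 cm⁴
  hole 1: d = -8.25 cm → contributes −34.2321 cm⁴
  hole 2: d = -2.75 cm → contributes −3.82143 cm⁴
  hole 3: d = 2.75 cm → contributes −3.82143 cm⁴
  hole 4: d = 8.25 cm → contributes −34.2321 cm⁴
Total I = 5989.65 cm⁴.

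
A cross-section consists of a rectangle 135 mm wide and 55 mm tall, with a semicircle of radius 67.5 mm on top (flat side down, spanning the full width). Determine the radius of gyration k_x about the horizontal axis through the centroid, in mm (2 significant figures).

k_x ≈ 33 mm

Break the section into simple shapes (no overlaps), measuring from the bottom-left corner of the bounding box.
Rectangular body: 135 × 55, A = 7 425 mm², y = 27.5 mm, Ī = 1 871 719 mm⁴.
Semicircular cap: semicircle r = 67.5, A = 7 157 mm², y = 83.65 mm, Ī = 2 278 490 mm⁴.
Centroid: ȳ = ΣA·y / ΣA = 55.06 mm.
Transfer each piece to the horizontal axis through the centroid using Ī + A·d² with d = y − 55.06:
  rectangular body: d = -27.56 mm → contributes +7 510 530 mm⁴
  semicircular cap: d = 28.59 mm → contributes +8 128 499 mm⁴
Total I = 15 639 029 mm⁴.
Radius of gyration: k = √(I/A) = √(15 639 029 / 14 582) = 32.75 mm.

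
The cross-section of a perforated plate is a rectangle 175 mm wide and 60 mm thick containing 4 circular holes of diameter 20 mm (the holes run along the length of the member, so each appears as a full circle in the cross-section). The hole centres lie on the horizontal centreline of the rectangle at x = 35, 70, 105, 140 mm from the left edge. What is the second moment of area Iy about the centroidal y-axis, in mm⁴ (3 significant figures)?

Iy ≈ 2.48 × 10⁷ mm⁴

Break the section into simple shapes (no overlaps), measuring from the bottom-left corner of the bounding box.
Plate: 175 × 60, A = 10 500 mm², x = 87.5 mm, Ī = 26 796 875 mm⁴.
Hole 1 (subtracted): ⌀20, A = 314.16 mm², x = 35 mm, Ī = 7 854 mm⁴.
Hole 2 (subtracted): ⌀20, A = 314.16 mm², x = 70 mm, Ī = 7 854 mm⁴.
Hole 3 (subtracted): ⌀20, A = 314.16 mm², x = 105 mm, Ī = 7 854 mm⁴.
Hole 4 (subtracted): ⌀20, A = 314.16 mm², x = 140 mm, Ī = 7 854 mm⁴.
By symmetry the centroid is at mid-width, x̄ = 87.5 mm.
Transfer each piece to the centroidal y-axis using Ī + A·d² with d = x − 87.5:
  plate: d = 0 mm → contributes +26 796 875 mm⁴
  hole 1: d = -52.5 mm → contributes −873 755 mm⁴
  hole 2: d = -17.5 mm → contributes −104 065 mm⁴
  hole 3: d = 17.5 mm → contributes −104 065 mm⁴
  hole 4: d = 52.5 mm → contributes −873 755 mm⁴
Total I = 24 841 234 mm⁴.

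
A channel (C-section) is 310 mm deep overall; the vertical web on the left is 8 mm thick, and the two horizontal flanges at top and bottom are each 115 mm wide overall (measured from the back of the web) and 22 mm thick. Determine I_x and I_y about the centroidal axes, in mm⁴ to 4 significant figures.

I_x ≈ 1.177 × 10⁸ mm⁴, I_y ≈ 9.876 × 10⁶ mm⁴

Decompose the section into non-overlapping parts with the origin at the bottom-left of its bounding rectangle.
Web: 8 × 310, A = 2 480 mm², y = 155 mm, Ī = 19 860 667 mm⁴.
Top flange (beyond web): 107 × 22, A = 2 354 mm², y = 299 mm, Ī = 94944.7 mm⁴.
Bottom flange (beyond web): 107 × 22, A = 2 354 mm², y = 11 mm, Ī = 94944.7 mm⁴.
By symmetry the centroid is at mid-height, ȳ = 155 mm.
Transfer each piece to the centroidal x-axis using Ī + A·d² with d = y − 155:
  web: d = 0 mm → contributes +19 860 667 mm⁴
  top flange (beyond web): d = 144 mm → contributes +48 907 489 mm⁴
  bottom flange (beyond web): d = -144 mm → contributes +48 907 489 mm⁴
Total I = 117 675 644 mm⁴.
For the y-axis: x̄ = 41.6614 mm.
Repeating about the centroidal y-axis gives I_y = 9 875 564 mm⁴.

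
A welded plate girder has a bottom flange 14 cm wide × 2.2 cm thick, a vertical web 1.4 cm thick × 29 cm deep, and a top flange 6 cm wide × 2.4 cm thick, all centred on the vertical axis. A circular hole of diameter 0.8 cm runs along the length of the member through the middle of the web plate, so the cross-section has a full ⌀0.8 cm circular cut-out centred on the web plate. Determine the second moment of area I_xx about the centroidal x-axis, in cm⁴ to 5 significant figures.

I_xx ≈ 1.3151 × 10⁴ cm⁴

Split into non-overlapping primitives; take the origin at the lower-left of the bounding box.
Bottom plate: 14 × 2.2, A = 30.8 cm², y = 1.1 cm, Ī = 12.42267 cm⁴.
Web plate: 1.4 × 29, A = 40.6 cm², y = 16.7 cm, Ī = 2845.383 cm⁴.
Top plate: 6 × 2.4, A = 14.4 cm², y = 32.4 cm, Ī = 6.912 cm⁴.
Hole (subtracted): ⌀0.8, A = 0.5026548 cm², y = 16.7 cm, Ī = 0.02010619 cm⁴.
Centroid: ȳ = ΣA·y / ΣA = 13.71749 cm.
Transfer each piece to the centroidal x-axis using Ī + A·d² with d = y − 13.71749:
  bottom plate: d = -12.61749 cm → contributes +4915.817 cm⁴
  web plate: d = 2.982508 cm → contributes +3206.535 cm⁴
  top plate: d = 18.68251 cm → contributes +5033.032 cm⁴
  hole: d = 2.982508 cm → contributes −4.491398 cm⁴
Total I = 13150.89 cm⁴.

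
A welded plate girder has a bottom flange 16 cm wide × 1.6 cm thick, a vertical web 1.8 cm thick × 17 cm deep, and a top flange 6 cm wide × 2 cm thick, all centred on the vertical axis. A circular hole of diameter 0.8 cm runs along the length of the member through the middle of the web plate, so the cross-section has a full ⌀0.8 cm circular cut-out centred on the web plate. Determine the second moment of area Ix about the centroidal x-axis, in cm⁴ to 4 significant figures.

Break the section into simple shapes (no overlaps), measuring from the bottom-left corner of the bounding box.
Bottom plate: 16 × 1.6, A = 25.6 cm², y = 0.8 cm, Ī = 5.46133 cm⁴.
Web plate: 1.8 × 17, A = 30.6 cm², y = 10.1 cm, Ī = 736.95 cm⁴.
Top plate: 6 × 2, A = 12 cm², y = 19.6 cm, Ī = 4 cm⁴.
Hole (subtracted): ⌀0.8, A = 0.502655 cm², y = 10.1 cm, Ī = 0.0201062 cm⁴.
Centroid: ȳ = ΣA·y / ΣA = 8.26714 cm.
Transfer each piece to the centroidal x-axis using Ī + A·d² with d = y − 8.26714:
  bottom plate: d = -7.46714 cm → contributes +1432.87 cm⁴
  web plate: d = 1.83286 cm → contributes +839.747 cm⁴
  top plate: d = 11.3329 cm → contributes +1545.21 cm⁴
  hole: d = 1.83286 cm → contributes −1.70872 cm⁴
Total I = 3816.11 cm⁴.

Ix ≈ 3816 cm⁴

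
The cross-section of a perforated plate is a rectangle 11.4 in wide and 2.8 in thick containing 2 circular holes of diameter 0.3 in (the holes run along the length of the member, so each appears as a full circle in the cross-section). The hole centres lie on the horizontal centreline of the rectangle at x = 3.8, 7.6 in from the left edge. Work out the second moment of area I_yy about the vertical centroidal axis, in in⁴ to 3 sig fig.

I_yy ≈ 345 in⁴

Decompose the section into non-overlapping parts with the origin at the bottom-left of its bounding rectangle.
Plate: 11.4 × 2.8, A = 31.92 in², x = 5.7 in, Ī = 345.69 in⁴.
Hole 1 (subtracted): ⌀0.3, A = 0.070686 in², x = 3.8 in, Ī = 0.00039761 in⁴.
Hole 2 (subtracted): ⌀0.3, A = 0.070686 in², x = 7.6 in, Ī = 0.00039761 in⁴.
By symmetry the centroid is at mid-width, x̄ = 5.7 in.
Transfer each piece to the vertical centroidal axis using Ī + A·d² with d = x − 5.7:
  plate: d = 0 in → contributes +345.69 in⁴
  hole 1: d = -1.9 in → contributes −0.25557 in⁴
  hole 2: d = 1.9 in → contributes −0.25557 in⁴
Total I = 345.18 in⁴.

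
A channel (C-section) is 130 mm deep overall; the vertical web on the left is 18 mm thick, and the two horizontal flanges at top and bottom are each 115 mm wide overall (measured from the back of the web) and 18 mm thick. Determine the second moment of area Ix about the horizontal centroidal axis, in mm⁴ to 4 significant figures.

Ix ≈ 1.434 × 10⁷ mm⁴

Break the section into simple shapes (no overlaps), measuring from the bottom-left corner of the bounding box.
Web: 18 × 130, A = 2 340 mm², y = 65 mm, Ī = 3 295 500 mm⁴.
Top flange (beyond web): 97 × 18, A = 1 746 mm², y = 121 mm, Ī = 47 142 mm⁴.
Bottom flange (beyond web): 97 × 18, A = 1 746 mm², y = 9 mm, Ī = 47 142 mm⁴.
By symmetry the centroid is at mid-height, ȳ = 65 mm.
Transfer each piece to the horizontal centroidal axis using Ī + A·d² with d = y − 65:
  web: d = 0 mm → contributes +3 295 500 mm⁴
  top flange (beyond web): d = 56 mm → contributes +5 522 598 mm⁴
  bottom flange (beyond web): d = -56 mm → contributes +5 522 598 mm⁴
Total I = 14 340 696 mm⁴.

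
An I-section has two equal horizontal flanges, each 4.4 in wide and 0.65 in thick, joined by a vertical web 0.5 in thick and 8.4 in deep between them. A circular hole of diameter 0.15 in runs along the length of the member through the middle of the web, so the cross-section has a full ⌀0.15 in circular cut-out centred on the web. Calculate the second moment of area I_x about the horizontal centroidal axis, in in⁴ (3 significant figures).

Decompose the section into non-overlapping parts with the origin at the bottom-left of its bounding rectangle.
Bottom flange: 4.4 × 0.65, A = 2.86 in², y = 0.325 in, Ī = 0.1007 in⁴.
Web: 0.5 × 8.4, A = 4.2 in², y = 4.85 in, Ī = 24.696 in⁴.
Top flange: 4.4 × 0.65, A = 2.86 in², y = 9.375 in, Ī = 0.1007 in⁴.
Hole (subtracted): ⌀0.15, A = 0.017671 in², y = 4.85 in, Ī = 0.00002485 in⁴.
By symmetry the centroid is at mid-height, ȳ = 4.85 in.
Transfer each piece to the horizontal centroidal axis using Ī + A·d² with d = y − 4.85:
  bottom flange: d = -4.525 in → contributes +58.661 in⁴
  web: d = 0 in → contributes +24.696 in⁴
  top flange: d = 4.525 in → contributes +58.661 in⁴
  hole: d = 0 in → contributes −0.00002485 in⁴
Total I = 142.02 in⁴.

I_x ≈ 142 in⁴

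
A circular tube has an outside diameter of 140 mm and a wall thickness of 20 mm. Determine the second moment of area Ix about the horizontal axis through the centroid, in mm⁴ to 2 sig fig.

Decompose the section into non-overlapping parts with the origin at the bottom-left of its bounding rectangle.
Outer circle: ⌀140, A = 15 394 mm², y = 70 mm, Ī = 18 857 410 mm⁴.
Bore (subtracted): ⌀100, A = 7 854 mm², y = 70 mm, Ī = 4 908 739 mm⁴.
By symmetry the centroid is at mid-height, ȳ = 70 mm.
All pieces are centred on the horizontal axis through the centroid, so I = ΣĪ (holes subtracted) = 13 948 671 mm⁴.

Ix ≈ 1.4 × 10⁷ mm⁴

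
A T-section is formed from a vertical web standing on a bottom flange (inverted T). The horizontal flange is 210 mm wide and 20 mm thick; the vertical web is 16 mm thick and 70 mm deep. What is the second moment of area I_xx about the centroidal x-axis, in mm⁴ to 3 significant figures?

Break the section into simple shapes (no overlaps), measuring from the bottom-left corner of the bounding box.
Flange: 210 × 20, A = 4 200 mm², y = 10 mm, Ī = 140 000 mm⁴.
Web: 16 × 70, A = 1 120 mm², y = 55 mm, Ī = 457 333 mm⁴.
Centroid: ȳ = ΣA·y / ΣA = 19.474 mm.
Transfer each piece to the centroidal x-axis using Ī + A·d² with d = y − 19.474:
  flange: d = -9.4737 mm → contributes +516 953 mm⁴
  web: d = 35.526 mm → contributes +1 870 907 mm⁴
Total I = 2 387 860 mm⁴.

I_xx ≈ 2.39 × 10⁶ mm⁴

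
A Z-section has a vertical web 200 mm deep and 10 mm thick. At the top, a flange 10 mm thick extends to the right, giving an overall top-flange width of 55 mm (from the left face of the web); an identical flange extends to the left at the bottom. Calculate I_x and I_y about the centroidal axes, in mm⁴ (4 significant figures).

I_x ≈ 1.480 × 10⁷ mm⁴, I_y ≈ 8.492 × 10⁵ mm⁴

Treat the section as a set of non-overlapping primitives; coordinates are from the bounding-box lower-left.
Web: 10 × 200, A = 2 000 mm², y = 100 mm, Ī = 6 666 667 mm⁴.
Top flange (beyond web): 45 × 10, A = 450 mm², y = 195 mm, Ī = 3 750 mm⁴.
Bottom flange (beyond web): 45 × 10, A = 450 mm², y = 5 mm, Ī = 3 750 mm⁴.
Centroid: ȳ = ΣA·y / ΣA = 100 mm.
Transfer each piece to the centroidal x-axis using Ī + A·d² with d = y − 100:
  web: d = 0 mm → contributes +6 666 667 mm⁴
  top flange (beyond web): d = 95 mm → contributes +4 065 000 mm⁴
  bottom flange (beyond web): d = -95 mm → contributes +4 065 000 mm⁴
Total I = 14 796 667 mm⁴.
For the y-axis: x̄ = 50 mm.
Repeating about the centroidal y-axis gives I_y = 849 167 mm⁴.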